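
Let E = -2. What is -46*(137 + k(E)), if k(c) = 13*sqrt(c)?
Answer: -6302 - 598*I*sqrt(2) ≈ -6302.0 - 845.7*I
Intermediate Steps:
-46*(137 + k(E)) = -46*(137 + 13*sqrt(-2)) = -46*(137 + 13*(I*sqrt(2))) = -46*(137 + 13*I*sqrt(2)) = -6302 - 598*I*sqrt(2)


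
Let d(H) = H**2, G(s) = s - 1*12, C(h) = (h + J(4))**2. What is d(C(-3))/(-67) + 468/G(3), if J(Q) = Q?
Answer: -3485/67 ≈ -52.015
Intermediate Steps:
C(h) = (4 + h)**2 (C(h) = (h + 4)**2 = (4 + h)**2)
G(s) = -12 + s (G(s) = s - 12 = -12 + s)
d(C(-3))/(-67) + 468/G(3) = ((4 - 3)**2)**2/(-67) + 468/(-12 + 3) = (1**2)**2*(-1/67) + 468/(-9) = 1**2*(-1/67) + 468*(-1/9) = 1*(-1/67) - 52 = -1/67 - 52 = -3485/67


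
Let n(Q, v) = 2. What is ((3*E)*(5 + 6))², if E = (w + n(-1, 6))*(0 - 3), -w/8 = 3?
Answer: 4743684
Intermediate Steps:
w = -24 (w = -8*3 = -24)
E = 66 (E = (-24 + 2)*(0 - 3) = -22*(-3) = 66)
((3*E)*(5 + 6))² = ((3*66)*(5 + 6))² = (198*11)² = 2178² = 4743684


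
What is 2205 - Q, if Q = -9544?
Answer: 11749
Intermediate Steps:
2205 - Q = 2205 - 1*(-9544) = 2205 + 9544 = 11749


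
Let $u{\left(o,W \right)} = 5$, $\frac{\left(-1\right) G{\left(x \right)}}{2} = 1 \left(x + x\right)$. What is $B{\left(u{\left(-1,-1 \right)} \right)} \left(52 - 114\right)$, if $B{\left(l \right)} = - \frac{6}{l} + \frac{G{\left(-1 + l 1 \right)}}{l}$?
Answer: $\frac{1364}{5} \approx 272.8$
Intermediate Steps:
$G{\left(x \right)} = - 4 x$ ($G{\left(x \right)} = - 2 \cdot 1 \left(x + x\right) = - 2 \cdot 1 \cdot 2 x = - 2 \cdot 2 x = - 4 x$)
$B{\left(l \right)} = - \frac{6}{l} + \frac{4 - 4 l}{l}$ ($B{\left(l \right)} = - \frac{6}{l} + \frac{\left(-4\right) \left(-1 + l 1\right)}{l} = - \frac{6}{l} + \frac{\left(-4\right) \left(-1 + l\right)}{l} = - \frac{6}{l} + \frac{4 - 4 l}{l}$)
$B{\left(u{\left(-1,-1 \right)} \right)} \left(52 - 114\right) = \left(-4 - \frac{2}{5}\right) \left(52 - 114\right) = \left(-4 - \frac{2}{5}\right) \left(-62\right) = \left(- \frac{22}{5}\right) \left(-62\right) = \frac{1364}{5}$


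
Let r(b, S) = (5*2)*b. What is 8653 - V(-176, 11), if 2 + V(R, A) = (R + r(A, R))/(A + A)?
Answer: 8658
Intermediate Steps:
r(b, S) = 10*b
V(R, A) = -2 + (R + 10*A)/(2*A) (V(R, A) = -2 + (R + 10*A)/(A + A) = -2 + (R + 10*A)/((2*A)) = -2 + (R + 10*A)*(1/(2*A)) = -2 + (R + 10*A)/(2*A))
8653 - V(-176, 11) = 8653 - (3 + (½)*(-176)/11) = 8653 - (3 + (½)*(-176)*(1/11)) = 8653 - (3 - 8) = 8653 - 1*(-5) = 8653 + 5 = 8658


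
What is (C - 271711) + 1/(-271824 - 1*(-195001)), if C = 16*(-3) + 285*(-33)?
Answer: -21599861973/76823 ≈ -2.8116e+5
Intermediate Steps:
C = -9453 (C = -48 - 9405 = -9453)
(C - 271711) + 1/(-271824 - 1*(-195001)) = (-9453 - 271711) + 1/(-271824 - 1*(-195001)) = -281164 + 1/(-271824 + 195001) = -281164 + 1/(-76823) = -281164 - 1/76823 = -21599861973/76823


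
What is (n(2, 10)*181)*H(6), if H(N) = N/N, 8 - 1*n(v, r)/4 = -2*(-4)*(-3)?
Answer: 23168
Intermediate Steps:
n(v, r) = 128 (n(v, r) = 32 - 4*(-2*(-4))*(-3) = 32 - 32*(-3) = 32 - 4*(-24) = 32 + 96 = 128)
H(N) = 1
(n(2, 10)*181)*H(6) = (128*181)*1 = 23168*1 = 23168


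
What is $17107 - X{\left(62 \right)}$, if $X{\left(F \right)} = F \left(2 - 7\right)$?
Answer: $17417$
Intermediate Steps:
$X{\left(F \right)} = - 5 F$ ($X{\left(F \right)} = F \left(-5\right) = - 5 F$)
$17107 - X{\left(62 \right)} = 17107 - \left(-5\right) 62 = 17107 - -310 = 17107 + 310 = 17417$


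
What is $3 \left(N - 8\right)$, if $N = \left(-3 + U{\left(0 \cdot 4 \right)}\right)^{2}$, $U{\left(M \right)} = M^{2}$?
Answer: $3$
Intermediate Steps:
$N = 9$ ($N = \left(-3 + \left(0 \cdot 4\right)^{2}\right)^{2} = \left(-3 + 0^{2}\right)^{2} = \left(-3 + 0\right)^{2} = \left(-3\right)^{2} = 9$)
$3 \left(N - 8\right) = 3 \left(9 - 8\right) = 3 \cdot 1 = 3$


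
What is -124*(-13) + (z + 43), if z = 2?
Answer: 1657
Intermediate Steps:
-124*(-13) + (z + 43) = -124*(-13) + (2 + 43) = 1612 + 45 = 1657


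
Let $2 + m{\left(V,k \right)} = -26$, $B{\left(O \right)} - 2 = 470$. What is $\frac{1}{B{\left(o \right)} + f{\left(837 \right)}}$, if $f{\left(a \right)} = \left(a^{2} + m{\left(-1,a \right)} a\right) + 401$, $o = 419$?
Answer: $\frac{1}{678006} \approx 1.4749 \cdot 10^{-6}$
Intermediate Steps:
$B{\left(O \right)} = 472$ ($B{\left(O \right)} = 2 + 470 = 472$)
$m{\left(V,k \right)} = -28$ ($m{\left(V,k \right)} = -2 - 26 = -28$)
$f{\left(a \right)} = 401 + a^{2} - 28 a$ ($f{\left(a \right)} = \left(a^{2} - 28 a\right) + 401 = 401 + a^{2} - 28 a$)
$\frac{1}{B{\left(o \right)} + f{\left(837 \right)}} = \frac{1}{472 + \left(401 + 837^{2} - 23436\right)} = \frac{1}{472 + \left(401 + 700569 - 23436\right)} = \frac{1}{472 + 677534} = \frac{1}{678006}$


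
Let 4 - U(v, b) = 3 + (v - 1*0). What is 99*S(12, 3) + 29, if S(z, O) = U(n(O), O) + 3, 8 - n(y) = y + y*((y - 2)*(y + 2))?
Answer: 1415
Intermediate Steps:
n(y) = 8 - y - y*(-2 + y)*(2 + y) (n(y) = 8 - (y + y*((y - 2)*(y + 2))) = 8 - (y + y*((-2 + y)*(2 + y))) = 8 - (y + y*(-2 + y)*(2 + y)) = 8 + (-y - y*(-2 + y)*(2 + y)) = 8 - y - y*(-2 + y)*(2 + y))
U(v, b) = 1 - v (U(v, b) = 4 - (3 + (v - 1*0)) = 4 - (3 + (v + 0)) = 4 - (3 + v) = 4 + (-3 - v) = 1 - v)
S(z, O) = -4 + O³ - 3*O (S(z, O) = (1 - (8 - O³ + 3*O)) + 3 = (1 + (-8 + O³ - 3*O)) + 3 = (-7 + O³ - 3*O) + 3 = -4 + O³ - 3*O)
99*S(12, 3) + 29 = 99*(-4 + 3³ - 3*3) + 29 = 99*(-4 + 27 - 9) + 29 = 99*14 + 29 = 1386 + 29 = 1415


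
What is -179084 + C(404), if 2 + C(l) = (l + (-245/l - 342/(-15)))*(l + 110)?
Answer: 40377267/1010 ≈ 39978.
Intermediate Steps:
C(l) = -2 + (110 + l)*(114/5 + l - 245/l) (C(l) = -2 + (l + (-245/l - 342/(-15)))*(l + 110) = -2 + (l + (-245/l - 342*(-1/15)))*(110 + l) = -2 + (l + (-245/l + 114/5))*(110 + l) = -2 + (l + (114/5 - 245/l))*(110 + l) = -2 + (114/5 + l - 245/l)*(110 + l) = -2 + (110 + l)*(114/5 + l - 245/l))
-179084 + C(404) = -179084 + (2261 + 404**2 - 26950/404 + (664/5)*404) = -179084 + (2261 + 163216 - 26950*1/404 + 268256/5) = -179084 + (2261 + 163216 - 13475/202 + 268256/5) = -179084 + 221252107/1010 = 40377267/1010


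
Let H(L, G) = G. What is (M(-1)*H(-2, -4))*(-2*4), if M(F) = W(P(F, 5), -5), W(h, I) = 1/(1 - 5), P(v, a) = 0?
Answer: -8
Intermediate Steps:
W(h, I) = -¼ (W(h, I) = 1/(-4) = -¼)
M(F) = -¼
(M(-1)*H(-2, -4))*(-2*4) = (-¼*(-4))*(-2*4) = 1*(-8) = -8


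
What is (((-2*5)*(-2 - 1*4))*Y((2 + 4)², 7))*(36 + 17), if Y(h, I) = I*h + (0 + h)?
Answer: 915840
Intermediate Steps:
Y(h, I) = h + I*h (Y(h, I) = I*h + h = h + I*h)
(((-2*5)*(-2 - 1*4))*Y((2 + 4)², 7))*(36 + 17) = (((-2*5)*(-2 - 1*4))*((2 + 4)²*(1 + 7)))*(36 + 17) = ((-10*(-2 - 4))*(6²*8))*53 = ((-10*(-6))*(36*8))*53 = (60*288)*53 = 17280*53 = 915840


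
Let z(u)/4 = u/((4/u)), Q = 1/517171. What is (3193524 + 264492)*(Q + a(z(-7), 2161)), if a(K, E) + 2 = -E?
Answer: -3868278033629952/517171 ≈ -7.4797e+9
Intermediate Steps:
Q = 1/517171 ≈ 1.9336e-6
z(u) = u**2 (z(u) = 4*(u/((4/u))) = 4*(u*(u/4)) = 4*(u**2/4) = u**2)
a(K, E) = -2 - E
(3193524 + 264492)*(Q + a(z(-7), 2161)) = (3193524 + 264492)*(1/517171 + (-2 - 1*2161)) = 3458016*(1/517171 + (-2 - 2161)) = 3458016*(1/517171 - 2163) = 3458016*(-1118640872/517171) = -3868278033629952/517171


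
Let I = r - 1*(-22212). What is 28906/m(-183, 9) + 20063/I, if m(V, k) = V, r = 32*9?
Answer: -215571157/1372500 ≈ -157.06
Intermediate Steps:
r = 288
I = 22500 (I = 288 - 1*(-22212) = 288 + 22212 = 22500)
28906/m(-183, 9) + 20063/I = 28906/(-183) + 20063/22500 = 28906*(-1/183) + 20063*(1/22500) = -28906/183 + 20063/22500 = -215571157/1372500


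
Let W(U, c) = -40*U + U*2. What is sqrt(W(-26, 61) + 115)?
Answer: sqrt(1103) ≈ 33.211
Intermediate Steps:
W(U, c) = -38*U (W(U, c) = -40*U + 2*U = -38*U)
sqrt(W(-26, 61) + 115) = sqrt(-38*(-26) + 115) = sqrt(988 + 115) = sqrt(1103)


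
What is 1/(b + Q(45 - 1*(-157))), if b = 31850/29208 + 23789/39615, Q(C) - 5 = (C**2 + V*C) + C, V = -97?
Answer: 64281940/1376835007139 ≈ 4.6688e-5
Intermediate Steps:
Q(C) = 5 + C**2 - 96*C (Q(C) = 5 + ((C**2 - 97*C) + C) = 5 + (C**2 - 96*C) = 5 + C**2 - 96*C)
b = 108698159/64281940 (b = 31850*(1/29208) + 23789*(1/39615) = 15925/14604 + 23789/39615 = 108698159/64281940 ≈ 1.6910)
1/(b + Q(45 - 1*(-157))) = 1/(108698159/64281940 + (5 + (45 - 1*(-157))**2 - 96*(45 - 1*(-157)))) = 1/(108698159/64281940 + (5 + (45 + 157)**2 - 96*(45 + 157))) = 1/(108698159/64281940 + (5 + 202**2 - 96*202)) = 1/(108698159/64281940 + (5 + 40804 - 19392)) = 1/(108698159/64281940 + 21417) = 1/(1376835007139/64281940) = 64281940/1376835007139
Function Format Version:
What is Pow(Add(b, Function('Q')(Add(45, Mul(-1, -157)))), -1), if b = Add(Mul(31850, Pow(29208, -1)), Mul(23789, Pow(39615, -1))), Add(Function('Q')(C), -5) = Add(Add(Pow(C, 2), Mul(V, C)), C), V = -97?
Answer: Rational(64281940, 1376835007139) ≈ 4.6688e-5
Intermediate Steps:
Function('Q')(C) = Add(5, Pow(C, 2), Mul(-96, C)) (Function('Q')(C) = Add(5, Add(Add(Pow(C, 2), Mul(-97, C)), C)) = Add(5, Add(Pow(C, 2), Mul(-96, C))) = Add(5, Pow(C, 2), Mul(-96, C)))
b = Rational(108698159, 64281940) (b = Add(Mul(31850, Rational(1, 29208)), Mul(23789, Rational(1, 39615))) = Add(Rational(15925, 14604), Rational(23789, 39615)) = Rational(108698159, 64281940) ≈ 1.6910)
Pow(Add(b, Function('Q')(Add(45, Mul(-1, -157)))), -1) = Pow(Add(Rational(108698159, 64281940), Add(5, Pow(Add(45, Mul(-1, -157)), 2), Mul(-96, Add(45, Mul(-1, -157))))), -1) = Pow(Add(Rational(108698159, 64281940), Add(5, Pow(Add(45, 157), 2), Mul(-96, Add(45, 157)))), -1) = Pow(Add(Rational(108698159, 64281940), Add(5, Pow(202, 2), Mul(-96, 202))), -1) = Pow(Add(Rational(108698159, 64281940), Add(5, 40804, -19392)), -1) = Pow(Add(Rational(108698159, 64281940), 21417), -1) = Pow(Rational(1376835007139, 64281940), -1) = Rational(64281940, 1376835007139)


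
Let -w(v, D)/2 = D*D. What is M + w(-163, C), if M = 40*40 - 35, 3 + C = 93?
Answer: -14635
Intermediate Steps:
C = 90 (C = -3 + 93 = 90)
M = 1565 (M = 1600 - 35 = 1565)
w(v, D) = -2*D² (w(v, D) = -2*D*D = -2*D²)
M + w(-163, C) = 1565 - 2*90² = 1565 - 2*8100 = 1565 - 16200 = -14635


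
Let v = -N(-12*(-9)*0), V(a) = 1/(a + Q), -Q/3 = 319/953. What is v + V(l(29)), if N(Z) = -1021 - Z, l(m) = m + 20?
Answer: 46701493/45740 ≈ 1021.0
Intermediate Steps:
l(m) = 20 + m
Q = -957/953 ≈ -1.0042
V(a) = 1/(-957/953 + a) (V(a) = 1/(a - 957/953) = 1/(-957/953 + a))
v = 1021 (v = -(-1021 - (-12*(-9))*0) = -(-1021 - 108*0) = -(-1021 - 1*0) = -(-1021 + 0) = -1*(-1021) = 1021)
v + V(l(29)) = 1021 + 953/(-957 + 953*(20 + 29)) = 1021 + 953/(-957 + 953*49) = 1021 + 953/(-957 + 46697) = 1021 + 953/45740 = 46701493/45740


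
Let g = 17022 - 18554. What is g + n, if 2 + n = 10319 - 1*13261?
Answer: -4476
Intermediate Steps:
n = -2944 (n = -2 + (10319 - 1*13261) = -2 + (10319 - 13261) = -2 - 2942 = -2944)
g = -1532
g + n = -1532 - 2944 = -4476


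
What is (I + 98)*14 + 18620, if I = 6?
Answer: 20076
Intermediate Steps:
(I + 98)*14 + 18620 = (6 + 98)*14 + 18620 = 104*14 + 18620 = 1456 + 18620 = 20076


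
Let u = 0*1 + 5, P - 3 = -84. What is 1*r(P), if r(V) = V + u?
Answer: -76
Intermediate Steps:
P = -81 (P = 3 - 84 = -81)
u = 5 (u = 0 + 5 = 5)
r(V) = 5 + V (r(V) = V + 5 = 5 + V)
1*r(P) = 1*(5 - 81) = 1*(-76) = -76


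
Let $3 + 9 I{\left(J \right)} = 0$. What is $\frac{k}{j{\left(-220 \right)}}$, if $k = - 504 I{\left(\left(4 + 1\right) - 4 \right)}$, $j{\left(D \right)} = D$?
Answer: $- \frac{42}{55} \approx -0.76364$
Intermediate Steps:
$I{\left(J \right)} = - \frac{1}{3}$ ($I{\left(J \right)} = - \frac{1}{3} + \frac{1}{9} \cdot 0 = - \frac{1}{3} + 0 = - \frac{1}{3}$)
$k = 168$ ($k = \left(-504\right) \left(- \frac{1}{3}\right) = 168$)
$\frac{k}{j{\left(-220 \right)}} = \frac{168}{-220} = 168 \left(- \frac{1}{220}\right) = - \frac{42}{55}$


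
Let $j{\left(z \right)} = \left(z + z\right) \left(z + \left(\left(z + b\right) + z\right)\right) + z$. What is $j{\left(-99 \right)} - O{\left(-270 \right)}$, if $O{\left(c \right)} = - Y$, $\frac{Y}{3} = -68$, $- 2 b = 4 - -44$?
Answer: $63255$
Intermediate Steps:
$b = -24$ ($b = - \frac{4 - -44}{2} = - \frac{4 + 44}{2} = \left(- \frac{1}{2}\right) 48 = -24$)
$Y = -204$ ($Y = 3 \left(-68\right) = -204$)
$O{\left(c \right)} = 204$ ($O{\left(c \right)} = \left(-1\right) \left(-204\right) = 204$)
$j{\left(z \right)} = z + 2 z \left(-24 + 3 z\right)$ ($j{\left(z \right)} = \left(z + z\right) \left(z + \left(\left(z - 24\right) + z\right)\right) + z = 2 z \left(z + \left(\left(-24 + z\right) + z\right)\right) + z = 2 z \left(z + \left(-24 + 2 z\right)\right) + z = 2 z \left(-24 + 3 z\right) + z = z + 2 z \left(-24 + 3 z\right)$)
$j{\left(-99 \right)} - O{\left(-270 \right)} = - 99 \left(-47 + 6 \left(-99\right)\right) - 204 = - 99 \left(-47 - 594\right) - 204 = \left(-99\right) \left(-641\right) - 204 = 63459 - 204 = 63255$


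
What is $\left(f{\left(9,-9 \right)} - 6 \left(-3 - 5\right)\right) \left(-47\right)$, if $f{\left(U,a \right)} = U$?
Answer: $-2679$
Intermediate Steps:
$\left(f{\left(9,-9 \right)} - 6 \left(-3 - 5\right)\right) \left(-47\right) = \left(9 - 6 \left(-3 - 5\right)\right) \left(-47\right) = \left(9 - -48\right) \left(-47\right) = \left(9 + 48\right) \left(-47\right) = 57 \left(-47\right) = -2679$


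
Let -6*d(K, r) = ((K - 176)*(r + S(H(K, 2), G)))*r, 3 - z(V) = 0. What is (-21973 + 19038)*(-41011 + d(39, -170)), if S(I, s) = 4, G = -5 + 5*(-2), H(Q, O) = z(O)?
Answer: -5312458595/3 ≈ -1.7708e+9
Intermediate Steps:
z(V) = 3 (z(V) = 3 - 1*0 = 3 + 0 = 3)
H(Q, O) = 3
G = -15 (G = -5 - 10 = -15)
d(K, r) = -r*(-176 + K)*(4 + r)/6 (d(K, r) = -(K - 176)*(r + 4)*r/6 = -(-176 + K)*(4 + r)*r/6 = -r*(-176 + K)*(4 + r)/6)
(-21973 + 19038)*(-41011 + d(39, -170)) = (-21973 + 19038)*(-41011 + (1/6)*(-170)*(704 - 4*39 + 176*(-170) - 1*39*(-170))) = -2935*(-41011 + (1/6)*(-170)*(704 - 156 - 29920 + 6630)) = -2935*(-41011 + (1/6)*(-170)*(-22742)) = -2935*(-41011 + 1933070/3) = -2935*1810037/3 = -5312458595/3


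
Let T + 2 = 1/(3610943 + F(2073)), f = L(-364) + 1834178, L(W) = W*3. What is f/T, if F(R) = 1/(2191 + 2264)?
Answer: -29488398164569676/32173497677 ≈ -9.1654e+5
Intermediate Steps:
L(W) = 3*W
F(R) = 1/4455
f = 1833086 (f = 3*(-364) + 1834178 = -1092 + 1834178 = 1833086)
T = -32173497677/16086751066 (T = -2 + 1/(3610943 + 1/4455) = -2 + 1/(16086751066/4455) = -2 + 4455/16086751066 = -32173497677/16086751066 ≈ -2.0000)
f/T = 1833086/(-32173497677/16086751066) = 1833086*(-16086751066/32173497677) = -29488398164569676/32173497677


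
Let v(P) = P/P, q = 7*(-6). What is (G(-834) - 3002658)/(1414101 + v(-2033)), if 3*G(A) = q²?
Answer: -1501035/707051 ≈ -2.1230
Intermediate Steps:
q = -42
G(A) = 588 (G(A) = (⅓)*(-42)² = (⅓)*1764 = 588)
v(P) = 1
(G(-834) - 3002658)/(1414101 + v(-2033)) = (588 - 3002658)/(1414101 + 1) = -3002070/1414102 = -3002070*1/1414102 = -1501035/707051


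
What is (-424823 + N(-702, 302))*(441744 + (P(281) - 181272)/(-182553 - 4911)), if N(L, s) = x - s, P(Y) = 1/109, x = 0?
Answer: -3837360779625573875/20433576 ≈ -1.8780e+11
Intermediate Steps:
P(Y) = 1/109
N(L, s) = -s (N(L, s) = 0 - s = -s)
(-424823 + N(-702, 302))*(441744 + (P(281) - 181272)/(-182553 - 4911)) = (-424823 - 1*302)*(441744 + (1/109 - 181272)/(-182553 - 4911)) = (-424823 - 302)*(441744 - 19758647/109/(-187464)) = -425125*(441744 - 19758647/109*(-1/187464)) = -425125*(441744 + 19758647/20433576) = -425125*9026429355191/20433576 = -3837360779625573875/20433576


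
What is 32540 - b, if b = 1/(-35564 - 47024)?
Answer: 2687413521/82588 ≈ 32540.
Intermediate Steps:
b = -1/82588 (b = 1/(-82588) = -1/82588 ≈ -1.2108e-5)
32540 - b = 32540 - 1*(-1/82588) = 32540 + 1/82588 = 2687413521/82588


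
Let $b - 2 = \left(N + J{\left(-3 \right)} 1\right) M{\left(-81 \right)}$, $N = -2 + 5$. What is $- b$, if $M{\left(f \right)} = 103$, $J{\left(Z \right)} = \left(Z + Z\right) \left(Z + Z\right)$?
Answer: $-4019$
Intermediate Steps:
$J{\left(Z \right)} = 4 Z^{2}$ ($J{\left(Z \right)} = 2 Z 2 Z = 4 Z^{2}$)
$N = 3$
$b = 4019$ ($b = 2 + \left(3 + 4 \left(-3\right)^{2} \cdot 1\right) 103 = 2 + \left(3 + 4 \cdot 9 \cdot 1\right) 103 = 2 + \left(3 + 36 \cdot 1\right) 103 = 2 + \left(3 + 36\right) 103 = 2 + 39 \cdot 103 = 2 + 4017 = 4019$)
$- b = \left(-1\right) 4019 = -4019$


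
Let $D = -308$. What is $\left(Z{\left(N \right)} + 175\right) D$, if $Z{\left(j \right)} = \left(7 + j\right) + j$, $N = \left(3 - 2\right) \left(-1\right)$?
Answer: $-55440$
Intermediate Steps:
$N = -1$ ($N = 1 \left(-1\right) = -1$)
$Z{\left(j \right)} = 7 + 2 j$
$\left(Z{\left(N \right)} + 175\right) D = \left(\left(7 + 2 \left(-1\right)\right) + 175\right) \left(-308\right) = \left(\left(7 - 2\right) + 175\right) \left(-308\right) = \left(5 + 175\right) \left(-308\right) = 180 \left(-308\right) = -55440$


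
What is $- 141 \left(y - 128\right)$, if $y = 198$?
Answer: $-9870$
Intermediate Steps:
$- 141 \left(y - 128\right) = - 141 \left(198 - 128\right) = \left(-141\right) 70 = -9870$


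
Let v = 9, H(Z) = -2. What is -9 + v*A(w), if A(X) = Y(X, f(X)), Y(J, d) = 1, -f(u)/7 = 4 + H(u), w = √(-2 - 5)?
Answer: 0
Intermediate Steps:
w = I*√7 (w = √(-7) = I*√7 ≈ 2.6458*I)
f(u) = -14 (f(u) = -7*(4 - 2) = -7*2 = -14)
A(X) = 1
-9 + v*A(w) = -9 + 9*1 = -9 + 9 = 0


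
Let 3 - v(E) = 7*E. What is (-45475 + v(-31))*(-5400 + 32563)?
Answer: -1229261565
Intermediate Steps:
v(E) = 3 - 7*E
(-45475 + v(-31))*(-5400 + 32563) = (-45475 + (3 - 7*(-31)))*(-5400 + 32563) = (-45475 + (3 + 217))*27163 = (-45475 + 220)*27163 = -45255*27163 = -1229261565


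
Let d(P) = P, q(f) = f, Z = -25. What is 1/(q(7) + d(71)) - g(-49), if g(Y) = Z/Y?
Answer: -1901/3822 ≈ -0.49738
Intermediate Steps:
g(Y) = -25/Y
1/(q(7) + d(71)) - g(-49) = 1/(7 + 71) - (-25)/(-49) = 1/78 - (-25)*(-1)/49 = 1/78 - 1*25/49 = 1/78 - 25/49 = -1901/3822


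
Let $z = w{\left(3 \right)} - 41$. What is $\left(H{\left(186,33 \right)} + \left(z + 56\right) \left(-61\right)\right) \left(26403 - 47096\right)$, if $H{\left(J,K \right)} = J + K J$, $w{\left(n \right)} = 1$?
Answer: $-110666164$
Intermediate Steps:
$H{\left(J,K \right)} = J + J K$
$z = -40$ ($z = 1 - 41 = -40$)
$\left(H{\left(186,33 \right)} + \left(z + 56\right) \left(-61\right)\right) \left(26403 - 47096\right) = \left(186 \left(1 + 33\right) + \left(-40 + 56\right) \left(-61\right)\right) \left(26403 - 47096\right) = \left(186 \cdot 34 + 16 \left(-61\right)\right) \left(-20693\right) = \left(6324 - 976\right) \left(-20693\right) = 5348 \left(-20693\right) = -110666164$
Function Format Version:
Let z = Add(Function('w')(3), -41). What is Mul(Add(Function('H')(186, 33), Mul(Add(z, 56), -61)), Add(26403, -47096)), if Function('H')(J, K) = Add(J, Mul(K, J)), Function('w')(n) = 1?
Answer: -110666164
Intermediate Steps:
Function('H')(J, K) = Add(J, Mul(J, K))
z = -40 (z = Add(1, -41) = -40)
Mul(Add(Function('H')(186, 33), Mul(Add(z, 56), -61)), Add(26403, -47096)) = Mul(Add(Mul(186, Add(1, 33)), Mul(Add(-40, 56), -61)), Add(26403, -47096)) = Mul(Add(Mul(186, 34), Mul(16, -61)), -20693) = Mul(Add(6324, -976), -20693) = Mul(5348, -20693) = -110666164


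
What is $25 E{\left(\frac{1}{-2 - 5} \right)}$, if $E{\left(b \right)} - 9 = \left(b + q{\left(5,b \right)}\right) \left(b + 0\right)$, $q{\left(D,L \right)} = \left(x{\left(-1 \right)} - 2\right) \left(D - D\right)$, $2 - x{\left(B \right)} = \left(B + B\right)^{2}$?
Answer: $\frac{11050}{49} \approx 225.51$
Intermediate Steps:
$x{\left(B \right)} = 2 - 4 B^{2}$ ($x{\left(B \right)} = 2 - \left(B + B\right)^{2} = 2 - \left(2 B\right)^{2} = 2 - 4 B^{2}$)
$q{\left(D,L \right)} = 0$ ($q{\left(D,L \right)} = \left(\left(2 - 4 \left(-1\right)^{2}\right) - 2\right) \left(D - D\right) = \left(\left(2 - 4\right) - 2\right) 0 = \left(-2 - 2\right) 0 = \left(-4\right) 0 = 0$)
$E{\left(b \right)} = 9 + b^{2}$ ($E{\left(b \right)} = 9 + \left(b + 0\right) \left(b + 0\right) = 9 + b b = 9 + b^{2}$)
$25 E{\left(\frac{1}{-2 - 5} \right)} = 25 \left(9 + \left(\frac{1}{-2 - 5}\right)^{2}\right) = 25 \left(9 + \left(\frac{1}{-7}\right)^{2}\right) = 25 \left(9 + \left(- \frac{1}{7}\right)^{2}\right) = 25 \left(9 + \frac{1}{49}\right) = 25 \cdot \frac{442}{49} = \frac{11050}{49}$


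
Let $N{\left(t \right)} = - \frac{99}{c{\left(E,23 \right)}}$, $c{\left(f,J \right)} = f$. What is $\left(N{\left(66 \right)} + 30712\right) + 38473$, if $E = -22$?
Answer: $\frac{138379}{2} \approx 69190.0$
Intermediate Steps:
$N{\left(t \right)} = \frac{9}{2}$ ($N{\left(t \right)} = - \frac{99}{-22} = \left(-99\right) \left(- \frac{1}{22}\right) = \frac{9}{2}$)
$\left(N{\left(66 \right)} + 30712\right) + 38473 = \left(\frac{9}{2} + 30712\right) + 38473 = \frac{61433}{2} + 38473 = \frac{138379}{2}$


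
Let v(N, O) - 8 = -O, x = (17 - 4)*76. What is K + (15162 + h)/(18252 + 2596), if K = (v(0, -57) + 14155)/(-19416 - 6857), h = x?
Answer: 63925195/273869752 ≈ 0.23341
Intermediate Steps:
x = 988 (x = 13*76 = 988)
v(N, O) = 8 - O
h = 988
K = -14220/26273 (K = ((8 - 1*(-57)) + 14155)/(-19416 - 6857) = ((8 + 57) + 14155)/(-26273) = (65 + 14155)*(-1/26273) = 14220*(-1/26273) = -14220/26273 ≈ -0.54124)
K + (15162 + h)/(18252 + 2596) = -14220/26273 + (15162 + 988)/(18252 + 2596) = -14220/26273 + 16150/20848 = -14220/26273 + 16150*(1/20848) = -14220/26273 + 8075/10424 = 63925195/273869752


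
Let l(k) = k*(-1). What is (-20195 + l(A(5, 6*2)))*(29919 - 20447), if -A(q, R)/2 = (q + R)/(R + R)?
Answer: -573820864/3 ≈ -1.9127e+8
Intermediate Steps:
A(q, R) = -(R + q)/R (A(q, R) = -2*(q + R)/(R + R) = -2*(R + q)/(2*R) = -2*(R + q)*1/(2*R) = -(R + q)/R)
l(k) = -k
(-20195 + l(A(5, 6*2)))*(29919 - 20447) = (-20195 - (-6*2 - 1*5)/(6*2))*(29919 - 20447) = (-20195 - (-1*12 - 5)/12)*9472 = (-20195 - (-12 - 5)/12)*9472 = (-20195 - (-17)/12)*9472 = (-20195 - 1*(-17/12))*9472 = (-20195 + 17/12)*9472 = -242323/12*9472 = -573820864/3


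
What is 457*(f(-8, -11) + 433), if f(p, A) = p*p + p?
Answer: 223473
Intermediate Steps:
f(p, A) = p + p**2 (f(p, A) = p**2 + p = p + p**2)
457*(f(-8, -11) + 433) = 457*(-8*(1 - 8) + 433) = 457*(-8*(-7) + 433) = 457*(56 + 433) = 457*489 = 223473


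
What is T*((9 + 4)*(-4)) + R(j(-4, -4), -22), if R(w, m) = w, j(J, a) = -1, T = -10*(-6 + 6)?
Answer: -1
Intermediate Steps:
T = 0 (T = -10*0 = 0)
T*((9 + 4)*(-4)) + R(j(-4, -4), -22) = 0*((9 + 4)*(-4)) - 1 = 0*(13*(-4)) - 1 = 0*(-52) - 1 = 0 - 1 = -1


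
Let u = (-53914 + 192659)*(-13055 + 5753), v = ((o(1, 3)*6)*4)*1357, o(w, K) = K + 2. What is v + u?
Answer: -1012953150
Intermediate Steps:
o(w, K) = 2 + K
v = 162840 (v = (((2 + 3)*6)*4)*1357 = ((5*6)*4)*1357 = (30*4)*1357 = 120*1357 = 162840)
u = -1013115990 (u = 138745*(-7302) = -1013115990)
v + u = 162840 - 1013115990 = -1012953150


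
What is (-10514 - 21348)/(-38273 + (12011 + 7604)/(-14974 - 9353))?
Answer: 387553437/465543443 ≈ 0.83248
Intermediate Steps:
(-10514 - 21348)/(-38273 + (12011 + 7604)/(-14974 - 9353)) = -31862/(-38273 + 19615/(-24327)) = -31862/(-38273 + 19615*(-1/24327)) = -31862/(-38273 - 19615/24327) = -31862/(-931086886/24327) = -31862*(-24327/931086886) = 387553437/465543443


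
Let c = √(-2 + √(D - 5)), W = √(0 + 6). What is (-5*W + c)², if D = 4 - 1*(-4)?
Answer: (5*√6 - I*√(2 - √3))² ≈ 149.73 - 12.679*I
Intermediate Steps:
W = √6 ≈ 2.4495
D = 8 (D = 4 + 4 = 8)
c = √(-2 + √3) (c = √(-2 + √(8 - 5)) = √(-2 + √3) ≈ 0.51764*I)
(-5*W + c)² = (-5*√6 + √(-2 + √3))² = (√(-2 + √3) - 5*√6)²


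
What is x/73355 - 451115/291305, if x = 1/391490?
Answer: -370143066208227/239017824510850 ≈ -1.5486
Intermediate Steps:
x = 1/391490 ≈ 2.5543e-6
x/73355 - 451115/291305 = (1/391490)/73355 - 451115/291305 = (1/391490)*(1/73355) - 451115*1/291305 = 1/28717748950 - 12889/8323 = -370143066208227/239017824510850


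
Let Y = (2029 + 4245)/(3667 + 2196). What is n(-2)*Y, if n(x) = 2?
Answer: 12548/5863 ≈ 2.1402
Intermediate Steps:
Y = 6274/5863 ≈ 1.0701
n(-2)*Y = 2*(6274/5863) = 12548/5863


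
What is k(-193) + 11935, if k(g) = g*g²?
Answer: -7177122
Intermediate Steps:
k(g) = g³
k(-193) + 11935 = (-193)³ + 11935 = -7189057 + 11935 = -7177122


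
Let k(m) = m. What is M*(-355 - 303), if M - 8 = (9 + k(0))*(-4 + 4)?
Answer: -5264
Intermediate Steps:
M = 8 (M = 8 + (9 + 0)*(-4 + 4) = 8 + 9*0 = 8 + 0 = 8)
M*(-355 - 303) = 8*(-355 - 303) = 8*(-658) = -5264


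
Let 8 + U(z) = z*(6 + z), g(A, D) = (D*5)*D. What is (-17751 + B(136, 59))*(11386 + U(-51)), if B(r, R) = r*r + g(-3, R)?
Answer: 248164950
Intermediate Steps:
g(A, D) = 5*D² (g(A, D) = (5*D)*D = 5*D²)
U(z) = -8 + z*(6 + z)
B(r, R) = r² + 5*R² (B(r, R) = r*r + 5*R² = r² + 5*R²)
(-17751 + B(136, 59))*(11386 + U(-51)) = (-17751 + (136² + 5*59²))*(11386 + (-8 + (-51)² + 6*(-51))) = (-17751 + (18496 + 5*3481))*(11386 + (-8 + 2601 - 306)) = (-17751 + (18496 + 17405))*(11386 + 2287) = (-17751 + 35901)*13673 = 18150*13673 = 248164950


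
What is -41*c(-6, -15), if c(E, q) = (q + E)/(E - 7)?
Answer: -861/13 ≈ -66.231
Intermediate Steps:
c(E, q) = (E + q)/(-7 + E)
-41*c(-6, -15) = -41*(-6 - 15)/(-7 - 6) = -41*(-21)/(-13) = -(-41)*(-21)/13 = -41*21/13 = -861/13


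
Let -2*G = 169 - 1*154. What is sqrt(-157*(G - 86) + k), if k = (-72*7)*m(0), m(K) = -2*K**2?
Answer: sqrt(58718)/2 ≈ 121.16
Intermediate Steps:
G = -15/2 (G = -(169 - 1*154)/2 = -(169 - 154)/2 = -1/2*15 = -15/2 ≈ -7.5000)
k = 0 (k = (-72*7)*(-2*0**2) = -(-1008)*0 = -504*0 = 0)
sqrt(-157*(G - 86) + k) = sqrt(-157*(-15/2 - 86) + 0) = sqrt(-157*(-187/2) + 0) = sqrt(29359/2 + 0) = sqrt(29359/2) = sqrt(58718)/2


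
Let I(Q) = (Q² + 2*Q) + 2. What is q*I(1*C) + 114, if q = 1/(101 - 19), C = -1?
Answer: 9349/82 ≈ 114.01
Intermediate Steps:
q = 1/82 ≈ 0.012195
I(Q) = 2 + Q² + 2*Q
q*I(1*C) + 114 = (2 + (1*(-1))² + 2*(1*(-1)))/82 + 114 = (2 + (-1)² + 2*(-1))/82 + 114 = (2 + 1 - 2)/82 + 114 = (1/82)*1 + 114 = 1/82 + 114 = 9349/82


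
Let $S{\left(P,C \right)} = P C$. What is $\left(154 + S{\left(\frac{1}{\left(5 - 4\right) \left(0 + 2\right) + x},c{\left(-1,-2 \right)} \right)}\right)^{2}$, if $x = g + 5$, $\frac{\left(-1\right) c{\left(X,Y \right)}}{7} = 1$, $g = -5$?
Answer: $\frac{90601}{4} \approx 22650.0$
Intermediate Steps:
$c{\left(X,Y \right)} = -7$ ($c{\left(X,Y \right)} = \left(-7\right) 1 = -7$)
$x = 0$ ($x = -5 + 5 = 0$)
$S{\left(P,C \right)} = C P$
$\left(154 + S{\left(\frac{1}{\left(5 - 4\right) \left(0 + 2\right) + x},c{\left(-1,-2 \right)} \right)}\right)^{2} = \left(154 - \frac{7}{\left(5 - 4\right) \left(0 + 2\right) + 0}\right)^{2} = \left(154 - \frac{7}{1 \cdot 2 + 0}\right)^{2} = \left(154 - \frac{7}{2 + 0}\right)^{2} = \left(154 - \frac{7}{2}\right)^{2} = \left(\frac{301}{2}\right)^{2} = \frac{90601}{4}$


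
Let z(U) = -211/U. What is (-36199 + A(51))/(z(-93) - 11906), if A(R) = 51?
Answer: 3361764/1107047 ≈ 3.0367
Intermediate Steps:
(-36199 + A(51))/(z(-93) - 11906) = (-36199 + 51)/(-211/(-93) - 11906) = -36148/(-211*(-1/93) - 11906) = -36148/(211/93 - 11906) = -36148/(-1107047/93) = -36148*(-93/1107047) = 3361764/1107047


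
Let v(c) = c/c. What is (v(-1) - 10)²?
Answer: 81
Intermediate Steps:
v(c) = 1
(v(-1) - 10)² = (1 - 10)² = (-9)² = 81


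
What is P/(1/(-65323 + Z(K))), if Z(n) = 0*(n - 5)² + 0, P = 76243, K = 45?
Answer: -4980421489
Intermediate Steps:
Z(n) = 0 (Z(n) = 0*(-5 + n)² + 0 = 0 + 0 = 0)
P/(1/(-65323 + Z(K))) = 76243/(1/(-65323 + 0)) = 76243/(1/(-65323)) = 76243/(-1/65323) = 76243*(-65323) = -4980421489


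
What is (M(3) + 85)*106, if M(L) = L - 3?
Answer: 9010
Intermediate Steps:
M(L) = -3 + L
(M(3) + 85)*106 = ((-3 + 3) + 85)*106 = (0 + 85)*106 = 85*106 = 9010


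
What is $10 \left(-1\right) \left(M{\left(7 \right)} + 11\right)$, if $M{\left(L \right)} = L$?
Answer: $-180$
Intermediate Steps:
$10 \left(-1\right) \left(M{\left(7 \right)} + 11\right) = 10 \left(-1\right) \left(7 + 11\right) = \left(-10\right) 18 = -180$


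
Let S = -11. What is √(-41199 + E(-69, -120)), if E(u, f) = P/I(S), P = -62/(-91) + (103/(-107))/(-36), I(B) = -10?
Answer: I*√14061778800013490/584220 ≈ 202.98*I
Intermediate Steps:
P = 248197/350532 (P = -62*(-1/91) + (103*(-1/107))*(-1/36) = 62/91 - 103/107*(-1/36) = 62/91 + 103/3852 = 248197/350532 ≈ 0.70806)
E(u, f) = -248197/3505320 (E(u, f) = (248197/350532)/(-10) = (248197/350532)*(-⅒) = -248197/3505320)
√(-41199 + E(-69, -120)) = √(-41199 - 248197/3505320) = √(-144415926877/3505320) = I*√14061778800013490/584220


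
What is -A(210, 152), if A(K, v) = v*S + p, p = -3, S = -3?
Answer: 459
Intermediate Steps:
A(K, v) = -3 - 3*v (A(K, v) = v*(-3) - 3 = -3*v - 3 = -3 - 3*v)
-A(210, 152) = -(-3 - 3*152) = -(-3 - 456) = -1*(-459) = 459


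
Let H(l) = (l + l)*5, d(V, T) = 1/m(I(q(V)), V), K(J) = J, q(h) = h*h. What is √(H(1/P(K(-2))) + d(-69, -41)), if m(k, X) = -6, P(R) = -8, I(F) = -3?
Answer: I*√51/6 ≈ 1.1902*I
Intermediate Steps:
q(h) = h²
d(V, T) = -⅙ (d(V, T) = 1/(-6) = -⅙)
H(l) = 10*l (H(l) = (2*l)*5 = 10*l)
√(H(1/P(K(-2))) + d(-69, -41)) = √(10/(-8) - ⅙) = √(10*(-⅛) - ⅙) = √(-5/4 - ⅙) = √(-17/12) = I*√51/6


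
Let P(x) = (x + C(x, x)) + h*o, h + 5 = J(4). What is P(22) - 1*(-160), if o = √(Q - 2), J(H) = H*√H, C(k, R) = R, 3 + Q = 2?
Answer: 204 + 3*I*√3 ≈ 204.0 + 5.1962*I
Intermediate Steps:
Q = -1 (Q = -3 + 2 = -1)
J(H) = H^(3/2)
h = 3 (h = -5 + 4^(3/2) = -5 + 8 = 3)
o = I*√3 (o = √(-1 - 2) = √(-3) = I*√3 ≈ 1.732*I)
P(x) = 2*x + 3*I*√3 (P(x) = (x + x) + 3*(I*√3) = 2*x + 3*I*√3)
P(22) - 1*(-160) = (2*22 + 3*I*√3) - 1*(-160) = (44 + 3*I*√3) + 160 = 204 + 3*I*√3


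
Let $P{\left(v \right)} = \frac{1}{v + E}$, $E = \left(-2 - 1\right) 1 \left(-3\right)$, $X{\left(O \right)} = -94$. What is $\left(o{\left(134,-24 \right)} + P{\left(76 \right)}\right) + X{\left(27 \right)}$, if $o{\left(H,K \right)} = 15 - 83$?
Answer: $- \frac{13769}{85} \approx -161.99$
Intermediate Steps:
$E = 9$ ($E = \left(-2 - 1\right) \left(-3\right) = \left(-3\right) \left(-3\right) = 9$)
$o{\left(H,K \right)} = -68$
$P{\left(v \right)} = \frac{1}{9 + v}$ ($P{\left(v \right)} = \frac{1}{v + 9} = \frac{1}{9 + v}$)
$\left(o{\left(134,-24 \right)} + P{\left(76 \right)}\right) + X{\left(27 \right)} = \left(-68 + \frac{1}{9 + 76}\right) - 94 = \left(-68 + \frac{1}{85}\right) - 94 = - \frac{5779}{85} - 94 = - \frac{13769}{85}$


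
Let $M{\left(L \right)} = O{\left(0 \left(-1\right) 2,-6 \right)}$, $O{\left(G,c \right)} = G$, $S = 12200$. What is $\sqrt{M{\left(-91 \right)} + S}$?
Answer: $10 \sqrt{122} \approx 110.45$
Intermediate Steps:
$M{\left(L \right)} = 0$ ($M{\left(L \right)} = 0 \left(-1\right) 2 = 0 \cdot 2 = 0$)
$\sqrt{M{\left(-91 \right)} + S} = \sqrt{0 + 12200} = \sqrt{12200} = 10 \sqrt{122}$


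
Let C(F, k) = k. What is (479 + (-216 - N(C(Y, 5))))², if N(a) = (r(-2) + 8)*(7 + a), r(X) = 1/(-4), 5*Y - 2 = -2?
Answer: 28900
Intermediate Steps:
Y = 0 (Y = ⅖ + (⅕)*(-2) = ⅖ - ⅖ = 0)
r(X) = -¼
N(a) = 217/4 + 31*a/4 (N(a) = (-¼ + 8)*(7 + a) = 31*(7 + a)/4 = 217/4 + 31*a/4)
(479 + (-216 - N(C(Y, 5))))² = (479 + (-216 - (217/4 + (31/4)*5)))² = (479 + (-216 - (217/4 + 155/4)))² = (479 + (-216 - 1*93))² = (479 + (-216 - 93))² = (479 - 309)² = 170² = 28900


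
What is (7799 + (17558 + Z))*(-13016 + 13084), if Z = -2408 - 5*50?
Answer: 1543532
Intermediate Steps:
Z = -2658 (Z = -2408 - 250 = -2658)
(7799 + (17558 + Z))*(-13016 + 13084) = (7799 + (17558 - 2658))*(-13016 + 13084) = (7799 + 14900)*68 = 22699*68 = 1543532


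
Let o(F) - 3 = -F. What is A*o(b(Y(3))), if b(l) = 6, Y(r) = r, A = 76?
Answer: -228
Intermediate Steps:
o(F) = 3 - F
A*o(b(Y(3))) = 76*(3 - 1*6) = 76*(3 - 6) = 76*(-3) = -228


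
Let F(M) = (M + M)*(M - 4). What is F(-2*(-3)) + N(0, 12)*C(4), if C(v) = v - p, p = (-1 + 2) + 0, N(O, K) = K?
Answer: 60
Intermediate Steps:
p = 1 (p = 1 + 0 = 1)
C(v) = -1 + v (C(v) = v - 1*1 = v - 1 = -1 + v)
F(M) = 2*M*(-4 + M) (F(M) = (2*M)*(-4 + M) = 2*M*(-4 + M))
F(-2*(-3)) + N(0, 12)*C(4) = 2*(-2*(-3))*(-4 - 2*(-3)) + 12*(-1 + 4) = 2*6*(-4 + 6) + 12*3 = 2*6*2 + 36 = 24 + 36 = 60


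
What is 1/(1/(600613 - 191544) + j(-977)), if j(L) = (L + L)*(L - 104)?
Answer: 409069/864065812907 ≈ 4.7342e-7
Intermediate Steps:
j(L) = 2*L*(-104 + L) (j(L) = (2*L)*(-104 + L) = 2*L*(-104 + L))
1/(1/(600613 - 191544) + j(-977)) = 1/(1/(600613 - 191544) + 2*(-977)*(-104 - 977)) = 1/(1/409069 + 2*(-977)*(-1081)) = 1/(1/409069 + 2112274) = 1/(864065812907/409069) = 409069/864065812907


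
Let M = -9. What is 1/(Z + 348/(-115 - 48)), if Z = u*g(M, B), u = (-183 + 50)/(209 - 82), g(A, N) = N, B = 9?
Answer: -20701/239307 ≈ -0.086504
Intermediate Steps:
u = -133/127 ≈ -1.0472
Z = -1197/127 (Z = -133/127*9 = -1197/127 ≈ -9.4252)
1/(Z + 348/(-115 - 48)) = 1/(-1197/127 + 348/(-115 - 48)) = 1/(-1197/127 + 348/(-163)) = 1/(-1197/127 + 348*(-1/163)) = 1/(-1197/127 - 348/163) = 1/(-239307/20701) = -20701/239307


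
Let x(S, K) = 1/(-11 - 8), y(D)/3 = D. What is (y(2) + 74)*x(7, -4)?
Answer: -80/19 ≈ -4.2105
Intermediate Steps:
y(D) = 3*D
x(S, K) = -1/19 (x(S, K) = 1/(-19) = -1/19)
(y(2) + 74)*x(7, -4) = (3*2 + 74)*(-1/19) = (6 + 74)*(-1/19) = 80*(-1/19) = -80/19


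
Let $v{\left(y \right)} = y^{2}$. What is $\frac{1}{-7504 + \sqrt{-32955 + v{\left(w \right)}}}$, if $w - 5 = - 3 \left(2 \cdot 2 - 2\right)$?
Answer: $- \frac{3752}{28171485} - \frac{i \sqrt{32954}}{56342970} \approx -0.00013318 - 3.2219 \cdot 10^{-6} i$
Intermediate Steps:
$w = -1$ ($w = 5 - 3 \left(2 \cdot 2 - 2\right) = 5 - 3 \left(4 - 2\right) = 5 - 6 = -1$)
$\frac{1}{-7504 + \sqrt{-32955 + v{\left(w \right)}}} = \frac{1}{-7504 + \sqrt{-32955 + \left(-1\right)^{2}}} = \frac{1}{-7504 + \sqrt{-32955 + 1}} = \frac{1}{-7504 + \sqrt{-32954}} = \frac{1}{-7504 + i \sqrt{32954}}$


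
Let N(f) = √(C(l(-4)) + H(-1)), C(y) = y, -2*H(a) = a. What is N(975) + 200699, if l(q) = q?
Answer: 200699 + I*√14/2 ≈ 2.007e+5 + 1.8708*I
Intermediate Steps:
H(a) = -a/2
N(f) = I*√14/2 (N(f) = √(-4 - ½*(-1)) = √(-4 + ½) = √(-7/2) = I*√14/2)
N(975) + 200699 = I*√14/2 + 200699 = 200699 + I*√14/2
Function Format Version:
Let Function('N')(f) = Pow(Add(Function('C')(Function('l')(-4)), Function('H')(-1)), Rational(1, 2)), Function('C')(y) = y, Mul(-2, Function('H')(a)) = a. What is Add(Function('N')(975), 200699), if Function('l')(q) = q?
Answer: Add(200699, Mul(Rational(1, 2), I, Pow(14, Rational(1, 2)))) ≈ Add(2.0070e+5, Mul(1.8708, I))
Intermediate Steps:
Function('H')(a) = Mul(Rational(-1, 2), a)
Function('N')(f) = Mul(Rational(1, 2), I, Pow(14, Rational(1, 2))) (Function('N')(f) = Pow(Add(-4, Mul(Rational(-1, 2), -1)), Rational(1, 2)) = Pow(Add(-4, Rational(1, 2)), Rational(1, 2)) = Pow(Rational(-7, 2), Rational(1, 2)) = Mul(Rational(1, 2), I, Pow(14, Rational(1, 2))))
Add(Function('N')(975), 200699) = Add(Mul(Rational(1, 2), I, Pow(14, Rational(1, 2))), 200699) = Add(200699, Mul(Rational(1, 2), I, Pow(14, Rational(1, 2))))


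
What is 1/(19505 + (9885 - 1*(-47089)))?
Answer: 1/76479 ≈ 1.3075e-5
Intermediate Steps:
1/(19505 + (9885 - 1*(-47089))) = 1/(19505 + (9885 + 47089)) = 1/(19505 + 56974) = 1/76479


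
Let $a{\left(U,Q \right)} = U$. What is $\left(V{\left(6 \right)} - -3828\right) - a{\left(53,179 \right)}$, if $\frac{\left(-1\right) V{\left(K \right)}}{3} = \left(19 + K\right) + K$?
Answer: $3682$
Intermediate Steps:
$V{\left(K \right)} = -57 - 6 K$ ($V{\left(K \right)} = - 3 \left(\left(19 + K\right) + K\right) = - 3 \left(19 + 2 K\right) = -57 - 6 K$)
$\left(V{\left(6 \right)} - -3828\right) - a{\left(53,179 \right)} = \left(\left(-57 - 36\right) - -3828\right) - 53 = \left(\left(-57 - 36\right) + 3828\right) - 53 = \left(-93 + 3828\right) - 53 = 3735 - 53 = 3682$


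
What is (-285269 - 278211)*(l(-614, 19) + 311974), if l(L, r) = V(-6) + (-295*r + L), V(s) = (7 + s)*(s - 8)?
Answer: -172278938680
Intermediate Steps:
V(s) = (-8 + s)*(7 + s) (V(s) = (7 + s)*(-8 + s) = (-8 + s)*(7 + s))
l(L, r) = -14 + L - 295*r (l(L, r) = (-56 + (-6)**2 - 1*(-6)) + (-295*r + L) = (-56 + 36 + 6) + (L - 295*r) = -14 + (L - 295*r) = -14 + L - 295*r)
(-285269 - 278211)*(l(-614, 19) + 311974) = (-285269 - 278211)*((-14 - 614 - 295*19) + 311974) = -563480*((-14 - 614 - 5605) + 311974) = -563480*(-6233 + 311974) = -563480*305741 = -172278938680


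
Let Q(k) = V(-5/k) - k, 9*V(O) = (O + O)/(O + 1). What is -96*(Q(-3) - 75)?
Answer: 20696/3 ≈ 6898.7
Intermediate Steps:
V(O) = 2*O/(9*(1 + O)) (V(O) = ((O + O)/(O + 1))/9 = ((2*O)/(1 + O))/9 = (2*O/(1 + O))/9 = 2*O/(9*(1 + O)))
Q(k) = -k - 10/(9*k*(1 - 5/k)) (Q(k) = 2*(-5/k)/(9*(1 - 5/k)) - k = -10/(9*k*(1 - 5/k)) - k = -k - 10/(9*k*(1 - 5/k)))
-96*(Q(-3) - 75) = -96*((-10/9 - 1*(-3)*(-5 - 3))/(-5 - 3) - 75) = -96*((-10/9 - 1*(-3)*(-8))/(-8) - 75) = -96*(-(-10/9 - 24)/8 - 75) = -96*(-1/8*(-226/9) - 75) = -96*(113/36 - 75) = -96*(-2587/36) = 20696/3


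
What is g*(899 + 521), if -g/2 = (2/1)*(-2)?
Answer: 11360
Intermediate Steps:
g = 8 (g = -2*2/1*(-2) = -2*2*1*(-2) = -4*(-2) = -2*(-4) = 8)
g*(899 + 521) = 8*(899 + 521) = 8*1420 = 11360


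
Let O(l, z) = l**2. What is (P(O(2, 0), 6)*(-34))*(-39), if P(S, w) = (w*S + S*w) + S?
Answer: 68952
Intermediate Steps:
P(S, w) = S + 2*S*w (P(S, w) = (S*w + S*w) + S = 2*S*w + S = S + 2*S*w)
(P(O(2, 0), 6)*(-34))*(-39) = ((2**2*(1 + 2*6))*(-34))*(-39) = ((4*(1 + 12))*(-34))*(-39) = ((4*13)*(-34))*(-39) = (52*(-34))*(-39) = -1768*(-39) = 68952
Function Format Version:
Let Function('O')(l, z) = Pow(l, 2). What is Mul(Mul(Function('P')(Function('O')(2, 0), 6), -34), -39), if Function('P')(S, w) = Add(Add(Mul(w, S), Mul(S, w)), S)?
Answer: 68952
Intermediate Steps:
Function('P')(S, w) = Add(S, Mul(2, S, w)) (Function('P')(S, w) = Add(Add(Mul(S, w), Mul(S, w)), S) = Add(Mul(2, S, w), S) = Add(S, Mul(2, S, w)))
Mul(Mul(Function('P')(Function('O')(2, 0), 6), -34), -39) = Mul(Mul(Mul(Pow(2, 2), Add(1, Mul(2, 6))), -34), -39) = Mul(Mul(Mul(4, Add(1, 12)), -34), -39) = Mul(Mul(Mul(4, 13), -34), -39) = Mul(Mul(52, -34), -39) = Mul(-1768, -39) = 68952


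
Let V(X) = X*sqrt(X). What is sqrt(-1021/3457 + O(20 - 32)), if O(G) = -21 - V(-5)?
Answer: sqrt(-254497426 + 59754245*I*sqrt(5))/3457 ≈ 1.174 + 4.7617*I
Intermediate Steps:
V(X) = X**(3/2)
O(G) = -21 + 5*I*sqrt(5) (O(G) = -21 - (-5)**(3/2) = -21 - (-5)*I*sqrt(5) = -21 + 5*I*sqrt(5))
sqrt(-1021/3457 + O(20 - 32)) = sqrt(-1021/3457 + (-21 + 5*I*sqrt(5))) = sqrt(-73618/3457 + 5*I*sqrt(5))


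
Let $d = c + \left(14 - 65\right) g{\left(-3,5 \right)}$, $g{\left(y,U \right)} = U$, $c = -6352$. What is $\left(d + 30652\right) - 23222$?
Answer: $823$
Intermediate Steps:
$d = -6607$ ($d = -6352 + \left(14 - 65\right) 5 = -6352 - 255 = -6607$)
$\left(d + 30652\right) - 23222 = \left(-6607 + 30652\right) - 23222 = 24045 - 23222 = 823$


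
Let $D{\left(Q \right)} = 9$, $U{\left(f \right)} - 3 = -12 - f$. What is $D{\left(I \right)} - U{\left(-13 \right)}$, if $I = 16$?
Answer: $5$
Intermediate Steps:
$U{\left(f \right)} = -9 - f$ ($U{\left(f \right)} = 3 - \left(12 + f\right) = -9 - f$)
$D{\left(I \right)} - U{\left(-13 \right)} = 9 - \left(-9 - -13\right) = 9 - \left(-9 + 13\right) = 9 - 4 = 5$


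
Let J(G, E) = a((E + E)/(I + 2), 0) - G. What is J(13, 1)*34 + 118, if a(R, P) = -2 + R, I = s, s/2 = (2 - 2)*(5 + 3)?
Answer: -358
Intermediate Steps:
s = 0 (s = 2*((2 - 2)*(5 + 3)) = 2*(0*8) = 2*0 = 0)
I = 0
J(G, E) = -2 + E - G (J(G, E) = (-2 + (E + E)/(0 + 2)) - G = (-2 + (2*E)/2) - G = (-2 + (2*E)*(1/2)) - G = (-2 + E) - G = -2 + E - G)
J(13, 1)*34 + 118 = (-2 + 1 - 1*13)*34 + 118 = (-2 + 1 - 13)*34 + 118 = -14*34 + 118 = -476 + 118 = -358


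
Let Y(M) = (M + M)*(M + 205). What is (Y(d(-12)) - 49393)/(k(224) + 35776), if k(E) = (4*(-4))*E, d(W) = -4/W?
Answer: -443305/289728 ≈ -1.5301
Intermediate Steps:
Y(M) = 2*M*(205 + M) (Y(M) = (2*M)*(205 + M) = 2*M*(205 + M))
k(E) = -16*E
(Y(d(-12)) - 49393)/(k(224) + 35776) = (2*(-4/(-12))*(205 - 4/(-12)) - 49393)/(-16*224 + 35776) = (2*(-4*(-1/12))*(205 - 4*(-1/12)) - 49393)/(-3584 + 35776) = (2*(⅓)*(205 + ⅓) - 49393)/32192 = (2*(⅓)*(616/3) - 49393)*(1/32192) = (1232/9 - 49393)*(1/32192) = -443305/9*1/32192 = -443305/289728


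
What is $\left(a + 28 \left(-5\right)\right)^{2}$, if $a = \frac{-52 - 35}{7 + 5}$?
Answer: $\frac{346921}{16} \approx 21683.0$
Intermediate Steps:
$a = - \frac{29}{4}$ ($a = - \frac{87}{12} = \left(-87\right) \frac{1}{12} = - \frac{29}{4} \approx -7.25$)
$\left(a + 28 \left(-5\right)\right)^{2} = \left(- \frac{29}{4} + 28 \left(-5\right)\right)^{2} = \left(- \frac{29}{4} - 140\right)^{2} = \left(- \frac{589}{4}\right)^{2} = \frac{346921}{16}$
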